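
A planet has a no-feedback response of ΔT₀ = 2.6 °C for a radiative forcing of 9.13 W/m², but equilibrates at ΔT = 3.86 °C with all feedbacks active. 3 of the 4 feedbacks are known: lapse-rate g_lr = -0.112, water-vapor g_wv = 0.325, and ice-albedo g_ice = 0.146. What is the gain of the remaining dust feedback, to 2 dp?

Amplification A = ΔT/ΔT₀ = 3.86/2.6 = 1.485.
Total gain g = 1 − 1/A = 1 − 1/1.485 = 0.3266.
Known gains sum to -0.112 + 0.325 + 0.146 = 0.359.
g_dust = 0.3266 − 0.359 = -0.03.

-0.03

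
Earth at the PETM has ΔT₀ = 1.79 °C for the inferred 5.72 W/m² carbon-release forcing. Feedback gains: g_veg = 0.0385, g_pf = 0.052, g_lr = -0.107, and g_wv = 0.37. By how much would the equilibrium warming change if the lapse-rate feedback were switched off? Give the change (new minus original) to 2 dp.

Original: g = 0.3535, ΔT = 1.79/(1−0.3535) = 2.7688 °C.
Without lapse-rate: g' = 0.4605, ΔT' = 1.79/(1−0.4605) = 3.3179 °C.
Change = 3.3179 − 2.7688 = 0.55 °C.

0.55 °C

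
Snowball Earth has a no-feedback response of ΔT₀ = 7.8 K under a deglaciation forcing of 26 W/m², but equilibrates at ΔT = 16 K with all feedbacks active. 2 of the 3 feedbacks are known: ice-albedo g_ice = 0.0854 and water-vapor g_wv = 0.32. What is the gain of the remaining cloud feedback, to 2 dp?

0.11

Amplification A = ΔT/ΔT₀ = 16/7.8 = 2.051.
Total gain g = 1 − 1/A = 1 − 1/2.051 = 0.5124.
Known gains sum to 0.0854 + 0.32 = 0.4054.
g_cld = 0.5124 − 0.4054 = 0.11.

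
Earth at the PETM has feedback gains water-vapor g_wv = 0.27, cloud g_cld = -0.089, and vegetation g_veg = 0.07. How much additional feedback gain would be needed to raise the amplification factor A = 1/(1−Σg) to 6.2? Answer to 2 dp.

Current total gain = 0.251.
Target gain for A = 6.2: g* = 1 − 1/6.2 = 0.8387.
Additional gain needed = 0.8387 − 0.251 = 0.59.

0.59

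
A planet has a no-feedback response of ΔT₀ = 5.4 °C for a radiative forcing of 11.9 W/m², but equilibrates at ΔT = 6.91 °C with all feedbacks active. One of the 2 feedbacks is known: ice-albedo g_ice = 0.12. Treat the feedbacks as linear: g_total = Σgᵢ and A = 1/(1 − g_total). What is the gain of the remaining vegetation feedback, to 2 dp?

Amplification A = ΔT/ΔT₀ = 6.91/5.4 = 1.28.
Total gain g = 1 − 1/A = 1 − 1/1.28 = 0.2188.
The known gain is 0.12.
g_veg = 0.2188 − 0.12 = 0.10.

0.10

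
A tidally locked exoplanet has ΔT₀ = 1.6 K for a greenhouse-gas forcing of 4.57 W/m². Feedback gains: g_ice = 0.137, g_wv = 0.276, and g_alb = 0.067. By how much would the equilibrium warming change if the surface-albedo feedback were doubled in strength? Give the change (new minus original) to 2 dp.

Original: g = 0.48, ΔT = 1.6/(1−0.48) = 3.0769 K.
With doubled surface-albedo: g' = 0.547, ΔT' = 1.6/(1−0.547) = 3.5320 K.
Change = 3.5320 − 3.0769 = 0.46 K.

0.46 K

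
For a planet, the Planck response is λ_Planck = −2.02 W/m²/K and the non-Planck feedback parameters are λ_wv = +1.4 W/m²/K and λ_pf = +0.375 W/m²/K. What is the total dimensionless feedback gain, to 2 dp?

Convert to gains: g_wv = 1.4/2.02 = 0.6931; g_pf = 0.375/2.02 = 0.1856.
Total gain g = 0.8787.

0.88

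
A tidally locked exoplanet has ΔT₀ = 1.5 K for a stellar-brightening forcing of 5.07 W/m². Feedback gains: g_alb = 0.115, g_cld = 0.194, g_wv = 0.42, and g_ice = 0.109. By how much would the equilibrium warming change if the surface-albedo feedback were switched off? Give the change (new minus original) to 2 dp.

Original: g = 0.838, ΔT = 1.5/(1−0.838) = 9.2593 K.
Without surface-albedo: g' = 0.723, ΔT' = 1.5/(1−0.723) = 5.4152 K.
Change = 5.4152 − 9.2593 = -3.84 K.

-3.84 K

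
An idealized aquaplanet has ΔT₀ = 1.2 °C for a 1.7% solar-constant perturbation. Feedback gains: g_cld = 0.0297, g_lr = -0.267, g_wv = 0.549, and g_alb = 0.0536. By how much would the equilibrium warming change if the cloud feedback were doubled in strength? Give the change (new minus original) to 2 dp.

0.09 °C

Original: g = 0.3653, ΔT = 1.2/(1−0.3653) = 1.8907 °C.
With doubled cloud: g' = 0.395, ΔT' = 1.2/(1−0.395) = 1.9835 °C.
Change = 1.9835 − 1.8907 = 0.09 °C.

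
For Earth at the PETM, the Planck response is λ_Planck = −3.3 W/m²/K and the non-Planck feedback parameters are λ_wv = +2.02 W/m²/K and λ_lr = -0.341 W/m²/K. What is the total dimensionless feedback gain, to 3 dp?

0.509

Convert to gains: g_wv = 2.02/3.3 = 0.6121; g_lr = -0.341/3.3 = -0.1033.
Total gain g = 0.5088.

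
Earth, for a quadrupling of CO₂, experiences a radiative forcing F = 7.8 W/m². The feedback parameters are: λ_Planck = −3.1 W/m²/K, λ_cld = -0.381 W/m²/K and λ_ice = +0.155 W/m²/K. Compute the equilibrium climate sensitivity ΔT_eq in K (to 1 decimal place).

2.3 K

Net feedback parameter λ = (−3.1) + (-0.381) + (+0.155) = -3.326 W/m²/K.
ΔT = −F/λ = −7.8/(-3.326) = 2.3 K.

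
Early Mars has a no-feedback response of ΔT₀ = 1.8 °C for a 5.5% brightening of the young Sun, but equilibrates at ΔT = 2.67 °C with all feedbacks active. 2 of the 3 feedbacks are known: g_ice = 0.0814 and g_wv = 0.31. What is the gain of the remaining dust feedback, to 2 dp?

-0.07

Amplification A = ΔT/ΔT₀ = 2.67/1.8 = 1.483.
Total gain g = 1 − 1/A = 1 − 1/1.483 = 0.3257.
Known gains sum to 0.0814 + 0.31 = 0.3914.
g_dust = 0.3257 − 0.3914 = -0.07.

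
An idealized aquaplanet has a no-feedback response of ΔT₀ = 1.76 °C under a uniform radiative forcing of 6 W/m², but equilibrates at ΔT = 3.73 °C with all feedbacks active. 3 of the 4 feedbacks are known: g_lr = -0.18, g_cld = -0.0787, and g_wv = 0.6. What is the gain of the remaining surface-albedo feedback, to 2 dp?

0.19

Amplification A = ΔT/ΔT₀ = 3.73/1.76 = 2.119.
Total gain g = 1 − 1/A = 1 − 1/2.119 = 0.5281.
Known gains sum to -0.18 − 0.0787 + 0.6 = 0.3413.
g_alb = 0.5281 − 0.3413 = 0.19.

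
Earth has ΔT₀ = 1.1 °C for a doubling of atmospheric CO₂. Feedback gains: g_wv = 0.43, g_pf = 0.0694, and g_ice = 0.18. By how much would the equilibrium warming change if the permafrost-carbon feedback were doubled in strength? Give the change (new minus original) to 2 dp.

0.95 °C

Original: g = 0.6794, ΔT = 1.1/(1−0.6794) = 3.4311 °C.
With doubled permafrost-carbon: g' = 0.7488, ΔT' = 1.1/(1−0.7488) = 4.3790 °C.
Change = 4.3790 − 3.4311 = 0.95 °C.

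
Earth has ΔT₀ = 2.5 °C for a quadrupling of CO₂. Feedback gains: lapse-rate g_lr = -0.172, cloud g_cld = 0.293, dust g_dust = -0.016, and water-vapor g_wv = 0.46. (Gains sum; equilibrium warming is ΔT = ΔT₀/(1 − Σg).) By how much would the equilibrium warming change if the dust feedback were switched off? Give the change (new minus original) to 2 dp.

0.22 °C

Original: g = 0.565, ΔT = 2.5/(1−0.565) = 5.7471 °C.
Without dust: g' = 0.581, ΔT' = 2.5/(1−0.581) = 5.9666 °C.
Change = 5.9666 − 5.7471 = 0.22 °C.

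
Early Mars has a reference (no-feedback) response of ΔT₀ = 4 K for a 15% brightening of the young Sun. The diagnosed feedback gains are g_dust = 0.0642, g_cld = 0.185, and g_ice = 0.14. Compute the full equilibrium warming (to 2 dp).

6.55 K

Total gain g = 0.0642 + 0.185 + 0.14 = 0.3892.
Amplification A = 1/(1 − 0.3892) = 1.637.
ΔT = 4 × 1.637 = 6.55 K.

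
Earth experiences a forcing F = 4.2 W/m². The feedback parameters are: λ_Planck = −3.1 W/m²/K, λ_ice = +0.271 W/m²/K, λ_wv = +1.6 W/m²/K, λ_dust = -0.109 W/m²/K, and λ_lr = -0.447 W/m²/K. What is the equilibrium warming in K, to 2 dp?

2.35 K

Net feedback parameter λ = (−3.1) + (+0.271) + (+1.6) + (-0.109) + (-0.447) = -1.785 W/m²/K.
ΔT = −F/λ = −4.2/(-1.785) = 2.35 K.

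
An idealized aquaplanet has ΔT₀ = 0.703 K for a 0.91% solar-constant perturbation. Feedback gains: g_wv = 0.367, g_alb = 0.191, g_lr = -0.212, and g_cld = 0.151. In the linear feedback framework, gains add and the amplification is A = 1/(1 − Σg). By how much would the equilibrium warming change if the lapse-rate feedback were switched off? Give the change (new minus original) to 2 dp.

1.02 K

Original: g = 0.497, ΔT = 0.703/(1−0.497) = 1.3976 K.
Without lapse-rate: g' = 0.709, ΔT' = 0.703/(1−0.709) = 2.4158 K.
Change = 2.4158 − 1.3976 = 1.02 K.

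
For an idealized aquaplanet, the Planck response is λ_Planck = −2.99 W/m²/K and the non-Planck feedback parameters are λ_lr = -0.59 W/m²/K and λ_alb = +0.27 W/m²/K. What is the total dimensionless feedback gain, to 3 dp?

-0.107

Convert to gains: g_lr = -0.59/2.99 = -0.1973; g_alb = 0.27/2.99 = 0.0903.
Total gain g = -0.107.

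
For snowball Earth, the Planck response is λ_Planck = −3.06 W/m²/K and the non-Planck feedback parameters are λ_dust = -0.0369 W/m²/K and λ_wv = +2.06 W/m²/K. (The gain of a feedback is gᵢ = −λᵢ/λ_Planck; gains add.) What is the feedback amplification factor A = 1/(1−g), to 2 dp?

2.95

Convert to gains: g_dust = -0.0369/3.06 = -0.01206; g_wv = 2.06/3.06 = 0.6732.
Total gain g = 0.66114.
A = 1/(1 − 0.66114) = 2.95.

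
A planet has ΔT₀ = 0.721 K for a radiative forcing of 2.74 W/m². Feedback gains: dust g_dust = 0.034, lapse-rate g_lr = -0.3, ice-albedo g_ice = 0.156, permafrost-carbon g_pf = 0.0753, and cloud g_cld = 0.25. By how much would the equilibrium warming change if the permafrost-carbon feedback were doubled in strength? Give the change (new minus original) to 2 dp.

0.10 K

Original: g = 0.2153, ΔT = 0.721/(1−0.2153) = 0.9188 K.
With doubled permafrost-carbon: g' = 0.2906, ΔT' = 0.721/(1−0.2906) = 1.0164 K.
Change = 1.0164 − 0.9188 = 0.10 K.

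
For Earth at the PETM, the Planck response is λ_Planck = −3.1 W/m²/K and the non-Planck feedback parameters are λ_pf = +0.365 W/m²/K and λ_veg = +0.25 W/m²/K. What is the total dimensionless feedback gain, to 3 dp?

Convert to gains: g_pf = 0.365/3.1 = 0.1177; g_veg = 0.25/3.1 = 0.08065.
Total gain g = 0.19835.

0.198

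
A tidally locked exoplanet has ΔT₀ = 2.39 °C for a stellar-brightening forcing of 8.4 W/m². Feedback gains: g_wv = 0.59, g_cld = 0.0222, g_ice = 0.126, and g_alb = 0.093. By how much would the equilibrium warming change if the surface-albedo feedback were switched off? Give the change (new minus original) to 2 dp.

Original: g = 0.8312, ΔT = 2.39/(1−0.8312) = 14.1588 °C.
Without surface-albedo: g' = 0.7382, ΔT' = 2.39/(1−0.7382) = 9.1291 °C.
Change = 9.1291 − 14.1588 = -5.03 °C.

-5.03 °C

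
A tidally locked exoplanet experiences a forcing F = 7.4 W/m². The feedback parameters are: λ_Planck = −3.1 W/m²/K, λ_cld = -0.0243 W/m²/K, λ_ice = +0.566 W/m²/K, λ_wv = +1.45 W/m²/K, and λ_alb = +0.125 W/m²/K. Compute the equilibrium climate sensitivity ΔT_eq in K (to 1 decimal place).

7.5 K

Net feedback parameter λ = (−3.1) + (-0.0243) + (+0.566) + (+1.45) + (+0.125) = -0.9833 W/m²/K.
ΔT = −F/λ = −7.4/(-0.9833) = 7.5 K.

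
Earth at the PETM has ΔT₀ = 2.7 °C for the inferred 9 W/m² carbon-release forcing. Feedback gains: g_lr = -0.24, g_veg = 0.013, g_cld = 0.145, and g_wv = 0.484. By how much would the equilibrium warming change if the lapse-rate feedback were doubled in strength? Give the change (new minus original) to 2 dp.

Original: g = 0.402, ΔT = 2.7/(1−0.402) = 4.5151 °C.
With doubled lapse-rate: g' = 0.162, ΔT' = 2.7/(1−0.162) = 3.2220 °C.
Change = 3.2220 − 4.5151 = -1.29 °C.

-1.29 °C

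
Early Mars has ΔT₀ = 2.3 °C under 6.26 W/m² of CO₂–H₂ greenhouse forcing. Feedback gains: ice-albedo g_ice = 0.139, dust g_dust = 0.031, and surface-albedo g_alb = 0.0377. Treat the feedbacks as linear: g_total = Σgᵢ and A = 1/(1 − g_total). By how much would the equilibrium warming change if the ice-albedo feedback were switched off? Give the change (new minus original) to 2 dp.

-0.43 °C

Original: g = 0.2077, ΔT = 2.3/(1−0.2077) = 2.9029 °C.
Without ice-albedo: g' = 0.0687, ΔT' = 2.3/(1−0.0687) = 2.4697 °C.
Change = 2.4697 − 2.9029 = -0.43 °C.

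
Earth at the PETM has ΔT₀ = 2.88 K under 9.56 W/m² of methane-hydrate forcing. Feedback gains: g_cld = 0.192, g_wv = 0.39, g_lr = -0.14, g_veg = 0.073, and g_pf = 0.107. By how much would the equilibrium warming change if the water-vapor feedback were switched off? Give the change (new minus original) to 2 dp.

Original: g = 0.622, ΔT = 2.88/(1−0.622) = 7.6190 K.
Without water-vapor: g' = 0.232, ΔT' = 2.88/(1−0.232) = 3.7500 K.
Change = 3.7500 − 7.6190 = -3.87 K.

-3.87 K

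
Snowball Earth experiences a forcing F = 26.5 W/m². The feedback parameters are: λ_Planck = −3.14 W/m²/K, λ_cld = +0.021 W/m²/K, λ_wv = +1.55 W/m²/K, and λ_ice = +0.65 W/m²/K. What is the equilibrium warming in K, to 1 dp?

28.8 K

Net feedback parameter λ = (−3.14) + (+0.021) + (+1.55) + (+0.65) = -0.919 W/m²/K.
ΔT = −F/λ = −26.5/(-0.919) = 28.8 K.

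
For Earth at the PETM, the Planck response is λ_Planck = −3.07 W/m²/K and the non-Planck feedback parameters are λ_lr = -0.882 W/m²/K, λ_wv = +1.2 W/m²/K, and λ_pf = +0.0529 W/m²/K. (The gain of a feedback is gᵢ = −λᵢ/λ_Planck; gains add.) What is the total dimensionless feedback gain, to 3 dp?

Convert to gains: g_lr = -0.882/3.07 = -0.2873; g_wv = 1.2/3.07 = 0.3909; g_pf = 0.0529/3.07 = 0.01723.
Total gain g = 0.12083.

0.121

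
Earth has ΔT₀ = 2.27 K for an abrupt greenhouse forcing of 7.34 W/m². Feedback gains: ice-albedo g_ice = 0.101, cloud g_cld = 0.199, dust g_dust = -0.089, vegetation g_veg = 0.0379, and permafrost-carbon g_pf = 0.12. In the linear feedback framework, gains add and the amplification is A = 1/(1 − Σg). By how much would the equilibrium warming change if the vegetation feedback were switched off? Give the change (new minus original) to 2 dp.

-0.20 K

Original: g = 0.3689, ΔT = 2.27/(1−0.3689) = 3.5969 K.
Without vegetation: g' = 0.331, ΔT' = 2.27/(1−0.331) = 3.3931 K.
Change = 3.3931 − 3.5969 = -0.20 K.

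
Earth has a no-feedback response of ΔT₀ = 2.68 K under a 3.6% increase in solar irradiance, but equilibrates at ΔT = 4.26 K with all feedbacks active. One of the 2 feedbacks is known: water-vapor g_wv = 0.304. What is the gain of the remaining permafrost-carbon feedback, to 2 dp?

Amplification A = ΔT/ΔT₀ = 4.26/2.68 = 1.59.
Total gain g = 1 − 1/A = 1 − 1/1.59 = 0.3711.
The known gain is 0.304.
g_pf = 0.3711 − 0.304 = 0.07.

0.07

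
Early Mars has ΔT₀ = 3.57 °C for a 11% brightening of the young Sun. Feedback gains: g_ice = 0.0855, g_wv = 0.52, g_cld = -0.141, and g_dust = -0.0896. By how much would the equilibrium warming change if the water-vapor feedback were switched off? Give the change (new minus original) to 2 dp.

-2.59 °C

Original: g = 0.3749, ΔT = 3.57/(1−0.3749) = 5.7111 °C.
Without water-vapor: g' = -0.1451, ΔT' = 3.57/(1+0.1451) = 3.1176 °C.
Change = 3.1176 − 5.7111 = -2.59 °C.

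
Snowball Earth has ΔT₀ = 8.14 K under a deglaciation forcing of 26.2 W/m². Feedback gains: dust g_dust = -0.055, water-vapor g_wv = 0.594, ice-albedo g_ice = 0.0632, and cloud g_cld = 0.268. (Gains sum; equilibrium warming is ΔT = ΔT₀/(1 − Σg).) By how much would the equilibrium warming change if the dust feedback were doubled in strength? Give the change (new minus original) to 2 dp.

-18.66 K

Original: g = 0.8702, ΔT = 8.14/(1−0.8702) = 62.7119 K.
With doubled dust: g' = 0.8152, ΔT' = 8.14/(1−0.8152) = 44.0476 K.
Change = 44.0476 − 62.7119 = -18.66 K.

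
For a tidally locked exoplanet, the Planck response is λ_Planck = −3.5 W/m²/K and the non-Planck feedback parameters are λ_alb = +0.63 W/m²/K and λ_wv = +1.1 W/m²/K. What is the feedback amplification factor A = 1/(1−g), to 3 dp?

1.977

Convert to gains: g_alb = 0.63/3.5 = 0.18; g_wv = 1.1/3.5 = 0.3143.
Total gain g = 0.4943.
A = 1/(1 − 0.4943) = 1.977.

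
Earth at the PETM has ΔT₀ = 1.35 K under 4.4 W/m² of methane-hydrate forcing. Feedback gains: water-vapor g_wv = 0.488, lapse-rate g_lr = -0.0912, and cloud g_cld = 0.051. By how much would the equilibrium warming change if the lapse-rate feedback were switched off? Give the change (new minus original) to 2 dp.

0.48 K

Original: g = 0.4478, ΔT = 1.35/(1−0.4478) = 2.4448 K.
Without lapse-rate: g' = 0.539, ΔT' = 1.35/(1−0.539) = 2.9284 K.
Change = 2.9284 − 2.4448 = 0.48 K.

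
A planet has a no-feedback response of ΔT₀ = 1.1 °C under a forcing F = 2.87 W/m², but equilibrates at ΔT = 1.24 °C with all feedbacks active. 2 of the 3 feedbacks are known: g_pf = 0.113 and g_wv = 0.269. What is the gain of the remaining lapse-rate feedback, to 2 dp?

-0.27

Amplification A = ΔT/ΔT₀ = 1.24/1.1 = 1.127.
Total gain g = 1 − 1/A = 1 − 1/1.127 = 0.1127.
Known gains sum to 0.113 + 0.269 = 0.382.
g_lr = 0.1127 − 0.382 = -0.27.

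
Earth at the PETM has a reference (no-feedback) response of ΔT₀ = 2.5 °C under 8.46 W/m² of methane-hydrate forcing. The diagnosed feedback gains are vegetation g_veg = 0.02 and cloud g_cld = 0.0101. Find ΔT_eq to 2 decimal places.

Total gain g = 0.02 + 0.0101 = 0.0301.
Amplification A = 1/(1 − 0.0301) = 1.031.
ΔT = 2.5 × 1.031 = 2.58 °C.

2.58 °C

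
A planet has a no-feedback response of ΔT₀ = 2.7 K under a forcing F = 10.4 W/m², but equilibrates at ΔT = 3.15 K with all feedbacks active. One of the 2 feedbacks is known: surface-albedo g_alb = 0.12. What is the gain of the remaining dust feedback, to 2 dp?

Amplification A = ΔT/ΔT₀ = 3.15/2.7 = 1.167.
Total gain g = 1 − 1/A = 1 − 1/1.167 = 0.1431.
The known gain is 0.12.
g_dust = 0.1431 − 0.12 = 0.02.

0.02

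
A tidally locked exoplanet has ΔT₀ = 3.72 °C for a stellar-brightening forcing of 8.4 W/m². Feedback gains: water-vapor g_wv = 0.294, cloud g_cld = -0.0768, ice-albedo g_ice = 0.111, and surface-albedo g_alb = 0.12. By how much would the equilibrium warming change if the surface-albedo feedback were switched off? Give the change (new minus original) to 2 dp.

Original: g = 0.4482, ΔT = 3.72/(1−0.4482) = 6.7416 °C.
Without surface-albedo: g' = 0.3282, ΔT' = 3.72/(1−0.3282) = 5.5374 °C.
Change = 5.5374 − 6.7416 = -1.20 °C.

-1.20 °C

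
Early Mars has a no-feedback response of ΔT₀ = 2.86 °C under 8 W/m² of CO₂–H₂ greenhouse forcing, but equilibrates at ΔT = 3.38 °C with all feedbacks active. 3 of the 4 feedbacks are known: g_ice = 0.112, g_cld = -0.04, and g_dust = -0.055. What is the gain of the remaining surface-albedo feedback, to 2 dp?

0.14

Amplification A = ΔT/ΔT₀ = 3.38/2.86 = 1.182.
Total gain g = 1 − 1/A = 1 − 1/1.182 = 0.154.
Known gains sum to 0.112 − 0.04 − 0.055 = 0.017.
g_alb = 0.154 − 0.017 = 0.14.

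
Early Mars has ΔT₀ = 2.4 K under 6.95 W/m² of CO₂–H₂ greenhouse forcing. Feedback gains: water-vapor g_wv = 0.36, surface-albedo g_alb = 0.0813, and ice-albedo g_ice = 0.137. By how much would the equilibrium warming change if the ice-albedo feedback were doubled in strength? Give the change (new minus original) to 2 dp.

2.74 K

Original: g = 0.5783, ΔT = 2.4/(1−0.5783) = 5.6912 K.
With doubled ice-albedo: g' = 0.7153, ΔT' = 2.4/(1−0.7153) = 8.4299 K.
Change = 8.4299 − 5.6912 = 2.74 K.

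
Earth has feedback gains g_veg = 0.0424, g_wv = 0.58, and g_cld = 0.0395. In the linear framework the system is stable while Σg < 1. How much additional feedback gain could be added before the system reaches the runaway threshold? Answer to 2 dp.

0.34

Current total gain = 0.0424 + 0.58 + 0.0395 = 0.6619.
Margin to runaway = 1 − 0.6619 = 0.34.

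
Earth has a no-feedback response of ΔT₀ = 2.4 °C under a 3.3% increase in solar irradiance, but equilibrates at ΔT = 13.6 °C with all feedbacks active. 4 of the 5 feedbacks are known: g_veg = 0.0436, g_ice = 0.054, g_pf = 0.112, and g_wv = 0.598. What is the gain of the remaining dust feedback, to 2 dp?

0.02

Amplification A = ΔT/ΔT₀ = 13.6/2.4 = 5.667.
Total gain g = 1 − 1/A = 1 − 1/5.667 = 0.8235.
Known gains sum to 0.0436 + 0.054 + 0.112 + 0.598 = 0.8076.
g_dust = 0.8235 − 0.8076 = 0.02.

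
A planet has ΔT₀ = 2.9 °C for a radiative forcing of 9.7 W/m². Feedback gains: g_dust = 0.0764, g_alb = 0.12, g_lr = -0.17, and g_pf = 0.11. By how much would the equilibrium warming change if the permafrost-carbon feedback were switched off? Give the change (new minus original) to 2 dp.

Original: g = 0.1364, ΔT = 2.9/(1−0.1364) = 3.3580 °C.
Without permafrost-carbon: g' = 0.0264, ΔT' = 2.9/(1−0.0264) = 2.9786 °C.
Change = 2.9786 − 3.3580 = -0.38 °C.

-0.38 °C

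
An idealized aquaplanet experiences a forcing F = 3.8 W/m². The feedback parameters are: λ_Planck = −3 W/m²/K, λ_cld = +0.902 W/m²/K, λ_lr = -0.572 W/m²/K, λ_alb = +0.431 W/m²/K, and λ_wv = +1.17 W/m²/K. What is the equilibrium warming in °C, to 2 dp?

Net feedback parameter λ = (−3) + (+0.902) + (-0.572) + (+0.431) + (+1.17) = -1.069 W/m²/K.
ΔT = −F/λ = −3.8/(-1.069) = 3.55 °C.

3.55 °C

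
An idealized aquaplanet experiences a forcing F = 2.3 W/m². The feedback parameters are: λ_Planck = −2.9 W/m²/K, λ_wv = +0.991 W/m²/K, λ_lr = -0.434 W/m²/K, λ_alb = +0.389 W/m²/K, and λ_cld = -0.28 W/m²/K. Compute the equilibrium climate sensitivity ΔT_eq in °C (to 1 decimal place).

Net feedback parameter λ = (−2.9) + (+0.991) + (-0.434) + (+0.389) + (-0.28) = -2.234 W/m²/K.
ΔT = −F/λ = −2.3/(-2.234) = 1.0 °C.

1.0 °C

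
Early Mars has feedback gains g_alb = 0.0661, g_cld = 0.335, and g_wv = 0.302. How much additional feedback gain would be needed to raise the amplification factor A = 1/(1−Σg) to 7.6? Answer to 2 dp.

Current total gain = 0.7031.
Target gain for A = 7.6: g* = 1 − 1/7.6 = 0.8684.
Additional gain needed = 0.8684 − 0.7031 = 0.17.

0.17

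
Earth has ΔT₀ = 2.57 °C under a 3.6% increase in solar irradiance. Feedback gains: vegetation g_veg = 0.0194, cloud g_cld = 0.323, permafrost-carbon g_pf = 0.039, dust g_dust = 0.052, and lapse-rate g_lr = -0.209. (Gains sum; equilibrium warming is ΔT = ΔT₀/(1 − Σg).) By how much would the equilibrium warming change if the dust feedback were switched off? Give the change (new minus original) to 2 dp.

Original: g = 0.2244, ΔT = 2.57/(1−0.2244) = 3.3136 °C.
Without dust: g' = 0.1724, ΔT' = 2.57/(1−0.1724) = 3.1054 °C.
Change = 3.1054 − 3.3136 = -0.21 °C.

-0.21 °C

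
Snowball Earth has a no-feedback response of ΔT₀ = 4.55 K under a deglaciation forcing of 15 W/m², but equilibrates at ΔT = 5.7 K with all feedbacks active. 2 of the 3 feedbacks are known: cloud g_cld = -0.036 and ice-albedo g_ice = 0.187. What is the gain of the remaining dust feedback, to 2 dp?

Amplification A = ΔT/ΔT₀ = 5.7/4.55 = 1.253.
Total gain g = 1 − 1/A = 1 − 1/1.253 = 0.2019.
Known gains sum to -0.036 + 0.187 = 0.151.
g_dust = 0.2019 − 0.151 = 0.05.

0.05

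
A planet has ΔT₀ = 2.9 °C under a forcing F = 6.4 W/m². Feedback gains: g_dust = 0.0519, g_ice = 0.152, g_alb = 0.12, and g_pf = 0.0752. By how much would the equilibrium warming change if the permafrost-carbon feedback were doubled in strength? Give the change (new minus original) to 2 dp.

Original: g = 0.3991, ΔT = 2.9/(1−0.3991) = 4.8261 °C.
With doubled permafrost-carbon: g' = 0.4743, ΔT' = 2.9/(1−0.4743) = 5.5165 °C.
Change = 5.5165 − 4.8261 = 0.69 °C.

0.69 °C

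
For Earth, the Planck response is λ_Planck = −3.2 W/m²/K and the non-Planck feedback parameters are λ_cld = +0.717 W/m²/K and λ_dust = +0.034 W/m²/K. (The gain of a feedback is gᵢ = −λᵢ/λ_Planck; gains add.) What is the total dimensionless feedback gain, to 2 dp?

Convert to gains: g_cld = 0.717/3.2 = 0.2241; g_dust = 0.034/3.2 = 0.01063.
Total gain g = 0.23473.

0.23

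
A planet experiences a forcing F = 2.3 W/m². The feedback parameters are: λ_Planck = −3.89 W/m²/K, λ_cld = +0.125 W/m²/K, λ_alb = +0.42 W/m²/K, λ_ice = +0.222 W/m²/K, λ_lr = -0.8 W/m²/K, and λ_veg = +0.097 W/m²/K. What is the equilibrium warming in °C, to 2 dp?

Net feedback parameter λ = (−3.89) + (+0.125) + (+0.42) + (+0.222) + (-0.8) + (+0.097) = -3.826 W/m²/K.
ΔT = −F/λ = −2.3/(-3.826) = 0.60 °C.

0.60 °C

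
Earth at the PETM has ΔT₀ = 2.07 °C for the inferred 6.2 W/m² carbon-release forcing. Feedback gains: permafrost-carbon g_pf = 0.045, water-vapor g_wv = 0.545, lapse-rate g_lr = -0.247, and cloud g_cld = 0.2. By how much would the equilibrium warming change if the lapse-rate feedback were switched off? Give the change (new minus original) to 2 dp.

Original: g = 0.543, ΔT = 2.07/(1−0.543) = 4.5295 °C.
Without lapse-rate: g' = 0.79, ΔT' = 2.07/(1−0.79) = 9.8571 °C.
Change = 9.8571 − 4.5295 = 5.33 °C.

5.33 °C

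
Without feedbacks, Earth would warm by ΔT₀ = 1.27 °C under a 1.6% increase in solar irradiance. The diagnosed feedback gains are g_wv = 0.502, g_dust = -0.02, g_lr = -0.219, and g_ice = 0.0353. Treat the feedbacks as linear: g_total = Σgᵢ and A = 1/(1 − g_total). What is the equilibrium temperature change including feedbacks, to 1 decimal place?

Total gain g = 0.502 − 0.02 − 0.219 + 0.0353 = 0.2983.
Amplification A = 1/(1 − 0.2983) = 1.425.
ΔT = 1.27 × 1.425 = 1.8 °C.

1.8 °C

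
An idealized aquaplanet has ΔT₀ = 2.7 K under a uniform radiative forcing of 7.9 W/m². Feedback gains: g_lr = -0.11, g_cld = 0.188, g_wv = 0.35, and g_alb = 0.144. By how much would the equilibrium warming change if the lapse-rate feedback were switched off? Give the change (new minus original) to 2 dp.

2.18 K

Original: g = 0.572, ΔT = 2.7/(1−0.572) = 6.3084 K.
Without lapse-rate: g' = 0.682, ΔT' = 2.7/(1−0.682) = 8.4906 K.
Change = 8.4906 − 6.3084 = 2.18 K.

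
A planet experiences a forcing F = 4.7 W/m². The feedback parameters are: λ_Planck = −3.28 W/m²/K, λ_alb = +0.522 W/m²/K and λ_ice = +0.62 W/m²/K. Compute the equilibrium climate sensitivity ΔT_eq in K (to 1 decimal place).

2.2 K

Net feedback parameter λ = (−3.28) + (+0.522) + (+0.62) = -2.138 W/m²/K.
ΔT = −F/λ = −4.7/(-2.138) = 2.2 K.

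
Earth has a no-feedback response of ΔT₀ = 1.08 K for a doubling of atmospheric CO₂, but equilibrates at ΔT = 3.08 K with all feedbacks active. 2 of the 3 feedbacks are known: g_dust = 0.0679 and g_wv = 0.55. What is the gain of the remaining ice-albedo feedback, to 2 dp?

Amplification A = ΔT/ΔT₀ = 3.08/1.08 = 2.852.
Total gain g = 1 − 1/A = 1 − 1/2.852 = 0.6494.
Known gains sum to 0.0679 + 0.55 = 0.6179.
g_ice = 0.6494 − 0.6179 = 0.03.

0.03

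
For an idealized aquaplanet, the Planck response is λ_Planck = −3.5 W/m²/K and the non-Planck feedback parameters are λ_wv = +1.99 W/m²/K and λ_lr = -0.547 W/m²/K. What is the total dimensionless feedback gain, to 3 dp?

Convert to gains: g_wv = 1.99/3.5 = 0.5686; g_lr = -0.547/3.5 = -0.1563.
Total gain g = 0.4123.

0.412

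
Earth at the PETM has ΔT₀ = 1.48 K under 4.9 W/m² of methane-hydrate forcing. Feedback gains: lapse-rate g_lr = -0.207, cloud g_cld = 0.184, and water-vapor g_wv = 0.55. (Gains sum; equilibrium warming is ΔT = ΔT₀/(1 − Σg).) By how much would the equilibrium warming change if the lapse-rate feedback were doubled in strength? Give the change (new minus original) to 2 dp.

-0.95 K

Original: g = 0.527, ΔT = 1.48/(1−0.527) = 3.1290 K.
With doubled lapse-rate: g' = 0.32, ΔT' = 1.48/(1−0.32) = 2.1765 K.
Change = 2.1765 − 3.1290 = -0.95 K.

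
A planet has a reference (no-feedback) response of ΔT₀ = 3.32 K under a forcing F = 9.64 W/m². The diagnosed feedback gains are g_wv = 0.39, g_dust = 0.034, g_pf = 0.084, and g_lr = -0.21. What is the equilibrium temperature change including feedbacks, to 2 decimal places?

Total gain g = 0.39 + 0.034 + 0.084 − 0.21 = 0.298.
Amplification A = 1/(1 − 0.298) = 1.425.
ΔT = 3.32 × 1.425 = 4.73 K.

4.73 K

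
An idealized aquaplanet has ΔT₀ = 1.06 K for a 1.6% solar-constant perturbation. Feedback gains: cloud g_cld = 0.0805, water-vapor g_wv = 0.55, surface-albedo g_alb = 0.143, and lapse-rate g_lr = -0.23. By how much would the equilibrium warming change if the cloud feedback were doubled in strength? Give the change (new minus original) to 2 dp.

0.50 K

Original: g = 0.5435, ΔT = 1.06/(1−0.5435) = 2.3220 K.
With doubled cloud: g' = 0.624, ΔT' = 1.06/(1−0.624) = 2.8191 K.
Change = 2.8191 − 2.3220 = 0.50 K.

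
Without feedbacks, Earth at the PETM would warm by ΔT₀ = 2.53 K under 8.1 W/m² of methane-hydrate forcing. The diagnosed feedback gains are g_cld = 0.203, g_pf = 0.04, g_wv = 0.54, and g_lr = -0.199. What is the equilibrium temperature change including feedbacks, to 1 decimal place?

6.1 K

Total gain g = 0.203 + 0.04 + 0.54 − 0.199 = 0.584.
Amplification A = 1/(1 − 0.584) = 2.404.
ΔT = 2.53 × 2.404 = 6.1 K.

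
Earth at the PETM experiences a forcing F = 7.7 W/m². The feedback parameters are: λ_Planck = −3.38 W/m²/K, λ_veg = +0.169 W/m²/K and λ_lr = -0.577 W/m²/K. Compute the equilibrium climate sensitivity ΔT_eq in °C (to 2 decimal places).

Net feedback parameter λ = (−3.38) + (+0.169) + (-0.577) = -3.788 W/m²/K.
ΔT = −F/λ = −7.7/(-3.788) = 2.03 °C.

2.03 °C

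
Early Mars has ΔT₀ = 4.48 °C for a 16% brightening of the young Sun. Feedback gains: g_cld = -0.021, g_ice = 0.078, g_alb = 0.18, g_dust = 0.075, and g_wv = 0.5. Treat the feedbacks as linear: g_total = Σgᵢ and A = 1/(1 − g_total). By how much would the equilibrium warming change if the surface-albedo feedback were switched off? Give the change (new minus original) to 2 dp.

Original: g = 0.812, ΔT = 4.48/(1−0.812) = 23.8298 °C.
Without surface-albedo: g' = 0.632, ΔT' = 4.48/(1−0.632) = 12.1739 °C.
Change = 12.1739 − 23.8298 = -11.66 °C.

-11.66 °C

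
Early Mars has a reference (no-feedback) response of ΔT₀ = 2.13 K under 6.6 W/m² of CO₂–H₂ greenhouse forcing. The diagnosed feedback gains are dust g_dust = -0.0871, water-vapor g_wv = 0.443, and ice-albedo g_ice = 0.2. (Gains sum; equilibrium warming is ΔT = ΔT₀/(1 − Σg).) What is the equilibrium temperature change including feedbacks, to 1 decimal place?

Total gain g = -0.0871 + 0.443 + 0.2 = 0.5559.
Amplification A = 1/(1 − 0.5559) = 2.252.
ΔT = 2.13 × 2.252 = 4.8 K.

4.8 K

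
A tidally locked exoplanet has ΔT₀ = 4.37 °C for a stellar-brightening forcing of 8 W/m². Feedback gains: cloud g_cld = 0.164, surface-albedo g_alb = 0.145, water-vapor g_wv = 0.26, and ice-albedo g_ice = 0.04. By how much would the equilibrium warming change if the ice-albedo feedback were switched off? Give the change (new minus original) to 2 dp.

-1.04 °C

Original: g = 0.609, ΔT = 4.37/(1−0.609) = 11.1765 °C.
Without ice-albedo: g' = 0.569, ΔT' = 4.37/(1−0.569) = 10.1392 °C.
Change = 10.1392 − 11.1765 = -1.04 °C.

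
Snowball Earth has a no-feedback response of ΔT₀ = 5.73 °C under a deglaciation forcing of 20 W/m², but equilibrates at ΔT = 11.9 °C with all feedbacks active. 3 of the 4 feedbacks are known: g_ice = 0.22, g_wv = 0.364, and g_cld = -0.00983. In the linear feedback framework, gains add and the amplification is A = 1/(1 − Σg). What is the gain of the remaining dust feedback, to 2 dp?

-0.06

Amplification A = ΔT/ΔT₀ = 11.9/5.73 = 2.077.
Total gain g = 1 − 1/A = 1 − 1/2.077 = 0.5185.
Known gains sum to 0.22 + 0.364 − 0.00983 = 0.57417.
g_dust = 0.5185 − 0.57417 = -0.06.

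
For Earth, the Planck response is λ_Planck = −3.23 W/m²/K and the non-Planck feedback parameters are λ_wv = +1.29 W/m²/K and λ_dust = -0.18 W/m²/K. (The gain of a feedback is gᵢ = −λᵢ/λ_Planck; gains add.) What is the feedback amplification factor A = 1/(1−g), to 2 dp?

1.52

Convert to gains: g_wv = 1.29/3.23 = 0.3994; g_dust = -0.18/3.23 = -0.05573.
Total gain g = 0.34367.
A = 1/(1 − 0.34367) = 1.52.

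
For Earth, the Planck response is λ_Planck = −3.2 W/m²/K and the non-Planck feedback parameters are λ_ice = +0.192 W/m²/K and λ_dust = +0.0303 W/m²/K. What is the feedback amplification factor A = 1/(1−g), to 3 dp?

Convert to gains: g_ice = 0.192/3.2 = 0.06; g_dust = 0.0303/3.2 = 0.009469.
Total gain g = 0.069469.
A = 1/(1 − 0.069469) = 1.075.

1.075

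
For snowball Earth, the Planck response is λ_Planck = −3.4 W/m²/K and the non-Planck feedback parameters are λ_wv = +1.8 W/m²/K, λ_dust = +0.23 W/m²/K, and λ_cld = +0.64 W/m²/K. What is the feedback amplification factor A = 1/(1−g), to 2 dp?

4.66

Convert to gains: g_wv = 1.8/3.4 = 0.5294; g_dust = 0.23/3.4 = 0.06765; g_cld = 0.64/3.4 = 0.1882.
Total gain g = 0.78525.
A = 1/(1 − 0.78525) = 4.66.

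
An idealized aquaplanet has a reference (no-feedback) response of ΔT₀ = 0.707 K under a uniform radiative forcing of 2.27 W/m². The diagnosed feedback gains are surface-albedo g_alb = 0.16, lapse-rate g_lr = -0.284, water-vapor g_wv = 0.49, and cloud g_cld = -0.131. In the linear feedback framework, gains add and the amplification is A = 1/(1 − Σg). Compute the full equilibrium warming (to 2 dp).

Total gain g = 0.16 − 0.284 + 0.49 − 0.131 = 0.235.
Amplification A = 1/(1 − 0.235) = 1.307.
ΔT = 0.707 × 1.307 = 0.92 K.

0.92 K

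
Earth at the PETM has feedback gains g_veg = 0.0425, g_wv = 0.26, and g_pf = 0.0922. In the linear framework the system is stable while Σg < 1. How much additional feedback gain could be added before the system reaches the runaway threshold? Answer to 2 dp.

0.61

Current total gain = 0.0425 + 0.26 + 0.0922 = 0.3947.
Margin to runaway = 1 − 0.3947 = 0.61.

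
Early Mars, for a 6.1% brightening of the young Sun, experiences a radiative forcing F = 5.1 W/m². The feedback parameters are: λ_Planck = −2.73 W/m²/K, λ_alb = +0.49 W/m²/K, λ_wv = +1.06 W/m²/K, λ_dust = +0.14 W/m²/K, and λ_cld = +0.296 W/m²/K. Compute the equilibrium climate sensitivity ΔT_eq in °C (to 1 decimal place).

Net feedback parameter λ = (−2.73) + (+0.49) + (+1.06) + (+0.14) + (+0.296) = -0.744 W/m²/K.
ΔT = −F/λ = −5.1/(-0.744) = 6.9 °C.

6.9 °C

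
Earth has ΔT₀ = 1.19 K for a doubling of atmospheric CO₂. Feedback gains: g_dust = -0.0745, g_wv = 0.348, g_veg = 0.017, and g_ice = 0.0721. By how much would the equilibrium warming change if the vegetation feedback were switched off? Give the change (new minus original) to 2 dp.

-0.05 K

Original: g = 0.3626, ΔT = 1.19/(1−0.3626) = 1.8670 K.
Without vegetation: g' = 0.3456, ΔT' = 1.19/(1−0.3456) = 1.8185 K.
Change = 1.8185 − 1.8670 = -0.05 K.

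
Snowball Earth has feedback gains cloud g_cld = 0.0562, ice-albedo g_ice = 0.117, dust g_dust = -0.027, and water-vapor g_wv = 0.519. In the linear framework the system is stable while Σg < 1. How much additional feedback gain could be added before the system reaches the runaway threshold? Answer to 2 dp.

Current total gain = 0.0562 + 0.117 − 0.027 + 0.519 = 0.6652.
Margin to runaway = 1 − 0.6652 = 0.33.

0.33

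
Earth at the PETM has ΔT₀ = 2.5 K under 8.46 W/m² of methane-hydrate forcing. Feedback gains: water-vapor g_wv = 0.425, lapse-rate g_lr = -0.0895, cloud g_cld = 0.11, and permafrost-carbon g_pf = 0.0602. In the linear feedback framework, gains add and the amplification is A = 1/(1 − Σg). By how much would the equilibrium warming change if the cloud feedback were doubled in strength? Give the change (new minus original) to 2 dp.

Original: g = 0.5057, ΔT = 2.5/(1−0.5057) = 5.0577 K.
With doubled cloud: g' = 0.6157, ΔT' = 2.5/(1−0.6157) = 6.5053 K.
Change = 6.5053 − 5.0577 = 1.45 K.

1.45 K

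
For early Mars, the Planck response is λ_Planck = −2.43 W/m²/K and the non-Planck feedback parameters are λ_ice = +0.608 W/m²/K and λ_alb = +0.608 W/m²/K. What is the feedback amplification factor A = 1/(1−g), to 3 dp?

Convert to gains: g_ice = 0.608/2.43 = 0.2502; g_alb = 0.608/2.43 = 0.2502.
Total gain g = 0.5004.
A = 1/(1 − 0.5004) = 2.002.

2.002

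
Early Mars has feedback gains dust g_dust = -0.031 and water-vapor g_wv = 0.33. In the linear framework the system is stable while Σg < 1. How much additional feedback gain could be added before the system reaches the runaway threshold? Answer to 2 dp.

Current total gain = -0.031 + 0.33 = 0.299.
Margin to runaway = 1 − 0.299 = 0.70.

0.70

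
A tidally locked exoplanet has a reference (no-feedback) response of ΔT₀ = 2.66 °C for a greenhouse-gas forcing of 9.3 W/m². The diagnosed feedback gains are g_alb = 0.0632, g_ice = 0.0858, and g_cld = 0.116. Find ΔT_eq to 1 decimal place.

Total gain g = 0.0632 + 0.0858 + 0.116 = 0.265.
Amplification A = 1/(1 − 0.265) = 1.361.
ΔT = 2.66 × 1.361 = 3.6 °C.

3.6 °C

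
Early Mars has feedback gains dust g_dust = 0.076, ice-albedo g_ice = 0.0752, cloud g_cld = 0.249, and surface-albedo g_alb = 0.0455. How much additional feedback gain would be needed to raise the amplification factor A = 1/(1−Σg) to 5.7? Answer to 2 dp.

0.38

Current total gain = 0.4457.
Target gain for A = 5.7: g* = 1 − 1/5.7 = 0.8246.
Additional gain needed = 0.8246 − 0.4457 = 0.38.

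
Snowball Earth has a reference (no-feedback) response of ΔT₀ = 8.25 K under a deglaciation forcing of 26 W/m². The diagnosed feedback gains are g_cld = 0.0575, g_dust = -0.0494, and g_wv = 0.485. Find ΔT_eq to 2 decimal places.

16.28 K

Total gain g = 0.0575 − 0.0494 + 0.485 = 0.4931.
Amplification A = 1/(1 − 0.4931) = 1.973.
ΔT = 8.25 × 1.973 = 16.28 K.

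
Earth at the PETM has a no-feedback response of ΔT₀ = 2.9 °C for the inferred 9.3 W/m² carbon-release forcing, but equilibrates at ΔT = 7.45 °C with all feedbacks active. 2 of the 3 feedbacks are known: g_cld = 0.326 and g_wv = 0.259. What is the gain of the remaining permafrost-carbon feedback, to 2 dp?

Amplification A = ΔT/ΔT₀ = 7.45/2.9 = 2.569.
Total gain g = 1 − 1/A = 1 − 1/2.569 = 0.6107.
Known gains sum to 0.326 + 0.259 = 0.585.
g_pf = 0.6107 − 0.585 = 0.03.

0.03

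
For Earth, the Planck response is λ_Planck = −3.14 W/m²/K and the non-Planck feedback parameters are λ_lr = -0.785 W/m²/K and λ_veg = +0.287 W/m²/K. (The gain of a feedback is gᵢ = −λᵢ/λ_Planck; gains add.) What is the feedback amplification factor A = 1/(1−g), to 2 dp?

Convert to gains: g_lr = -0.785/3.14 = -0.25; g_veg = 0.287/3.14 = 0.0914.
Total gain g = -0.1586.
A = 1/(1 + 0.1586) = 0.86.

0.86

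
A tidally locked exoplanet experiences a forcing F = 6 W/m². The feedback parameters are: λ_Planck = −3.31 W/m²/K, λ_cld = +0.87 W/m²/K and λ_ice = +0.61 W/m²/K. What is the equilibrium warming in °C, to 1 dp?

3.3 °C

Net feedback parameter λ = (−3.31) + (+0.87) + (+0.61) = -1.83 W/m²/K.
ΔT = −F/λ = −6/(-1.83) = 3.3 °C.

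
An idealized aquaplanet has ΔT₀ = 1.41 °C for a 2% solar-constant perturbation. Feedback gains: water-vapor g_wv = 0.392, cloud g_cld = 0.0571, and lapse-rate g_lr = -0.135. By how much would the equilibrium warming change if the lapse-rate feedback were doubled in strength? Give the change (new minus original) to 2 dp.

Original: g = 0.3141, ΔT = 1.41/(1−0.3141) = 2.0557 °C.
With doubled lapse-rate: g' = 0.1791, ΔT' = 1.41/(1−0.1791) = 1.7176 °C.
Change = 1.7176 − 2.0557 = -0.34 °C.

-0.34 °C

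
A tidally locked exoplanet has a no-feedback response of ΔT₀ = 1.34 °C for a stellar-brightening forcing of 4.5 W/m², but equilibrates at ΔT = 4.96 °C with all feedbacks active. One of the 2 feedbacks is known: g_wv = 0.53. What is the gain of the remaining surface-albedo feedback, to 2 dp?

Amplification A = ΔT/ΔT₀ = 4.96/1.34 = 3.701.
Total gain g = 1 − 1/A = 1 − 1/3.701 = 0.7298.
The known gain is 0.53.
g_alb = 0.7298 − 0.53 = 0.20.

0.20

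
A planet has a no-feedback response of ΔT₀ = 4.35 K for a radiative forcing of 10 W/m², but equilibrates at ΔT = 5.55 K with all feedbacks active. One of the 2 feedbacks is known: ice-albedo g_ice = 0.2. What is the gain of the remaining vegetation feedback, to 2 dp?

0.02

Amplification A = ΔT/ΔT₀ = 5.55/4.35 = 1.276.
Total gain g = 1 − 1/A = 1 − 1/1.276 = 0.2163.
The known gain is 0.2.
g_veg = 0.2163 − 0.2 = 0.02.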